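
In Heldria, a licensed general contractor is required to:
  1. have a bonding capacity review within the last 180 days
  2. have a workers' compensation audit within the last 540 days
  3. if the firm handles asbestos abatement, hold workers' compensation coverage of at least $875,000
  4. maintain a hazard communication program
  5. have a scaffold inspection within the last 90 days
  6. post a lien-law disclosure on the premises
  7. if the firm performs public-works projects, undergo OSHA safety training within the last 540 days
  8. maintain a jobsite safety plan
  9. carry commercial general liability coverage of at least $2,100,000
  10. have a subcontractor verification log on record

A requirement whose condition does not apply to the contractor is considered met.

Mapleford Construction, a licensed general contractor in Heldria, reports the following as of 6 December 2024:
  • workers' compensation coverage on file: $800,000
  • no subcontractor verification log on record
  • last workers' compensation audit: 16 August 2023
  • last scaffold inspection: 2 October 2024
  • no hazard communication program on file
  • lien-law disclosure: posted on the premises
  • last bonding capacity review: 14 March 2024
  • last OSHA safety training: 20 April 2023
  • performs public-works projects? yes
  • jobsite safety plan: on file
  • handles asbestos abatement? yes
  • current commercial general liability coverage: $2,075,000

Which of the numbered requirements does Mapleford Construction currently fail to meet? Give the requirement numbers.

1, 3, 4, 7, 9, 10

1. bonding capacity review 267 days ago vs limit 180 → not met
2. workers' compensation audit 478 days ago vs limit 540 → met
3. condition 'handles asbestos abatement' holds; workers' compensation coverage $800,000 < $875,000 → not met
4. hazard communication program absent → not met
5. scaffold inspection 65 days ago vs limit 90 → met
6. lien-law disclosure present → met
7. condition 'performs public-works projects' holds; OSHA safety training 596 days ago vs limit 540 → not met
8. jobsite safety plan present → met
9. commercial general liability coverage $2,075,000 < $2,100,000 → not met
10. subcontractor verification log absent → not met
Not met: 1, 3, 4, 7, 9, 10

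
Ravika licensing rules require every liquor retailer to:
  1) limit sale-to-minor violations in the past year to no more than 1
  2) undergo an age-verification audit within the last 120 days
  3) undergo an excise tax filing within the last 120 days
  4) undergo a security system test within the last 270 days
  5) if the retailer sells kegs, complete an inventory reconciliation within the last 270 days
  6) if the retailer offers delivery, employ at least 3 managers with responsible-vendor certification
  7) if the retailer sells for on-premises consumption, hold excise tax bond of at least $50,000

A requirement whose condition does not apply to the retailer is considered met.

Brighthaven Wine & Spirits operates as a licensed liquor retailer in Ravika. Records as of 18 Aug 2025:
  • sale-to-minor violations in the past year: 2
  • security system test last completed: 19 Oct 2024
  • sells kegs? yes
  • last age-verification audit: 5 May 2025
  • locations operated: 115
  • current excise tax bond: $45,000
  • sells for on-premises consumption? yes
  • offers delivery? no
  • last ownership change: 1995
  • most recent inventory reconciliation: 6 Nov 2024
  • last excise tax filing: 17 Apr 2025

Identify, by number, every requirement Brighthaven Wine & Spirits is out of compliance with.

1. sale-to-minor violations in the past year 2 > 1 → not met
2. age-verification audit 105 days ago vs limit 120 → met
3. excise tax filing 123 days ago vs limit 120 → not met
4. security system test 303 days ago vs limit 270 → not met
5. condition 'sells kegs' holds; inventory reconciliation 285 days ago vs limit 270 → not met
6. condition 'offers delivery' does not hold → requirement n/a → met
7. condition 'sells for on-premises consumption' holds; excise tax bond $45,000 < $50,000 → not met
Not met: 1, 3, 4, 5, 7

1, 3, 4, 5, 7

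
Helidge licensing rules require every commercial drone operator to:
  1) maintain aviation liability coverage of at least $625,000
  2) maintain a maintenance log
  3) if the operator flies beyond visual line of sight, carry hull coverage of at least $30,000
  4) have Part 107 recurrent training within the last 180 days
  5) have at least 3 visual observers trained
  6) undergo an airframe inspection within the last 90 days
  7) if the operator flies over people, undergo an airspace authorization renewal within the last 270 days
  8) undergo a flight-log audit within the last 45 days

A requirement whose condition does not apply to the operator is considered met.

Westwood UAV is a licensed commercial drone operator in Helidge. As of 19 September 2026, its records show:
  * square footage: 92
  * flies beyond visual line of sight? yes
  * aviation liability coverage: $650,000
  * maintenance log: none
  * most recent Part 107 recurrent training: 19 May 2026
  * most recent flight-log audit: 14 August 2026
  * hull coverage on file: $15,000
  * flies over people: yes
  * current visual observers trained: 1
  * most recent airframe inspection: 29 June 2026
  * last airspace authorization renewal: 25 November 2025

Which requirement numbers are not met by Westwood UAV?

2, 3, 5, 7

1. aviation liability coverage $650,000 ≥ $625,000 → met
2. maintenance log absent → not met
3. condition 'flies beyond visual line of sight' holds; hull coverage $15,000 < $30,000 → not met
4. Part 107 recurrent training 123 days ago vs limit 180 → met
5. visual observers trained 1 < 3 → not met
6. airframe inspection 82 days ago vs limit 90 → met
7. condition 'flies over people' holds; airspace authorization renewal 298 days ago vs limit 270 → not met
8. flight-log audit 36 days ago vs limit 45 → met
Not met: 2, 3, 5, 7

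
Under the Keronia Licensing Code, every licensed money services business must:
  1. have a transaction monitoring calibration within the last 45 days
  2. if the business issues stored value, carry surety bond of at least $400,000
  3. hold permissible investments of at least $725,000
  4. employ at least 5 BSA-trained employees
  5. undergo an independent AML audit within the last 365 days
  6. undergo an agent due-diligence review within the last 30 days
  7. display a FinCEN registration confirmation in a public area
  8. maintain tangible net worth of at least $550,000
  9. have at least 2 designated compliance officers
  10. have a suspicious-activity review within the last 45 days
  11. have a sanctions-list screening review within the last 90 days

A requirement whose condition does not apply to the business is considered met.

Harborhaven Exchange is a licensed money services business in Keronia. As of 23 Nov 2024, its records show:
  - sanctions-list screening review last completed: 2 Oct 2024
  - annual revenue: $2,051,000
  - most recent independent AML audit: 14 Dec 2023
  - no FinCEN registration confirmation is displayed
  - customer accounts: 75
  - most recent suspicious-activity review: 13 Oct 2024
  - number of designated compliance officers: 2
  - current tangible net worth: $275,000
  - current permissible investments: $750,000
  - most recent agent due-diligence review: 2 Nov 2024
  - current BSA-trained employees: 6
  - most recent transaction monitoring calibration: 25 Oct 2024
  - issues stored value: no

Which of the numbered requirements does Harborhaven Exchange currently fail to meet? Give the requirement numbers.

1. transaction monitoring calibration 29 days ago vs limit 45 → met
2. condition 'issues stored value' does not hold → requirement n/a → met
3. permissible investments $750,000 ≥ $725,000 → met
4. BSA-trained employees 6 ≥ 5 → met
5. independent AML audit 345 days ago vs limit 365 → met
6. agent due-diligence review 21 days ago vs limit 30 → met
7. FinCEN registration confirmation absent → not met
8. tangible net worth $275,000 < $550,000 → not met
9. designated compliance officers 2 ≥ 2 → met
10. suspicious-activity review 41 days ago vs limit 45 → met
11. sanctions-list screening review 52 days ago vs limit 90 → met
Not met: 7, 8

7, 8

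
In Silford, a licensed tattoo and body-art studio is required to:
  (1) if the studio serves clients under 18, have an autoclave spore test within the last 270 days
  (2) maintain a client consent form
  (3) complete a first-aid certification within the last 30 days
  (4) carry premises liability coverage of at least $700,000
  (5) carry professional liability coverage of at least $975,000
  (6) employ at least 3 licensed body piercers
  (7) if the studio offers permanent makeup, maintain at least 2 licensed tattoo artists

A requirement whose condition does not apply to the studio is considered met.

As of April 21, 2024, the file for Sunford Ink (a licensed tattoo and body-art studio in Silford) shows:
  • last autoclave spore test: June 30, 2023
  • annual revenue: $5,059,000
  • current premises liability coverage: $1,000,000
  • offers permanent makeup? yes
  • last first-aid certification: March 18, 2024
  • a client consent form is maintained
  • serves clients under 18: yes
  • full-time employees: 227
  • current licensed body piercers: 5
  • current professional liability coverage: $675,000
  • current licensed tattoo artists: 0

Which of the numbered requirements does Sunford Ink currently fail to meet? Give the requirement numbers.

1. condition 'serves clients under 18' holds; autoclave spore test 296 days ago vs limit 270 → not met
2. client consent form present → met
3. first-aid certification 34 days ago vs limit 30 → not met
4. premises liability coverage $1,000,000 ≥ $700,000 → met
5. professional liability coverage $675,000 < $975,000 → not met
6. licensed body piercers 5 ≥ 3 → met
7. condition 'offers permanent makeup' holds; licensed tattoo artists 0 < 2 → not met
Not met: 1, 3, 5, 7

1, 3, 5, 7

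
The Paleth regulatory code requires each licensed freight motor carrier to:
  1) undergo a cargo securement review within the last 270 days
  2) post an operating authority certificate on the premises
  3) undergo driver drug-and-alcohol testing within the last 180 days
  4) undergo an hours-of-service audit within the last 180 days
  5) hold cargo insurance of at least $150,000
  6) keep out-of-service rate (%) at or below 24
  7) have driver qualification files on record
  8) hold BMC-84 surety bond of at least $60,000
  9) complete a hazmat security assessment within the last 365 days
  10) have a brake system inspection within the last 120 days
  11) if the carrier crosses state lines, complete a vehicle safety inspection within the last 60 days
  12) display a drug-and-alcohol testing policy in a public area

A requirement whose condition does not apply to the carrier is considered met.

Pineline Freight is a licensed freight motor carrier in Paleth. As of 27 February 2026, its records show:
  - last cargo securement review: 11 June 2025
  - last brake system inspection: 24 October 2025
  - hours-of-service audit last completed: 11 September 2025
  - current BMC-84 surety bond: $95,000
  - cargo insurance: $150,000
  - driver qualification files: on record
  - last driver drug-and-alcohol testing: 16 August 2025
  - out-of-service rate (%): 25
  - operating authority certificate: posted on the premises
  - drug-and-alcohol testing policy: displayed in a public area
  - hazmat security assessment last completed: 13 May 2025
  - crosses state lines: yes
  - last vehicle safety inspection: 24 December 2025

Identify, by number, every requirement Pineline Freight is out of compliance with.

3, 6, 10, 11

1. cargo securement review 261 days ago vs limit 270 → met
2. operating authority certificate present → met
3. driver drug-and-alcohol testing 195 days ago vs limit 180 → not met
4. hours-of-service audit 169 days ago vs limit 180 → met
5. cargo insurance $150,000 ≥ $150,000 → met
6. out-of-service rate (%) 25 > 24 → not met
7. driver qualification files present → met
8. BMC-84 surety bond $95,000 ≥ $60,000 → met
9. hazmat security assessment 290 days ago vs limit 365 → met
10. brake system inspection 126 days ago vs limit 120 → not met
11. condition 'crosses state lines' holds; vehicle safety inspection 65 days ago vs limit 60 → not met
12. drug-and-alcohol testing policy present → met
Not met: 3, 6, 10, 11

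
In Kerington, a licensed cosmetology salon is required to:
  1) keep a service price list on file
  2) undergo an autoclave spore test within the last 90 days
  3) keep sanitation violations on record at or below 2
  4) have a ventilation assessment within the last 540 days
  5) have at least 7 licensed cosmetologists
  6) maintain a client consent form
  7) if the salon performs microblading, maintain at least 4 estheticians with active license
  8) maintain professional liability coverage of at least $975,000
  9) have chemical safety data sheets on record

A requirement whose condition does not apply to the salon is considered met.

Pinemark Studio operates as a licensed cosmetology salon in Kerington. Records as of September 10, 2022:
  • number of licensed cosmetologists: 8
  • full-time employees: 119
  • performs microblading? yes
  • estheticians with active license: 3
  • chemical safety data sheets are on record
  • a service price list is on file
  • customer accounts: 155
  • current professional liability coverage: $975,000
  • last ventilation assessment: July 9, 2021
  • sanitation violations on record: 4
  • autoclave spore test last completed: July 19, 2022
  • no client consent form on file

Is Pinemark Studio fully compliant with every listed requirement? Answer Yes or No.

No

1. service price list present → met
2. autoclave spore test 53 days ago vs limit 90 → met
3. sanitation violations on record 4 > 2 → not met
4. ventilation assessment 428 days ago vs limit 540 → met
5. licensed cosmetologists 8 ≥ 7 → met
6. client consent form absent → not met
7. condition 'performs microblading' holds; estheticians with active license 3 < 4 → not met
8. professional liability coverage $975,000 ≥ $975,000 → met
9. chemical safety data sheets present → met
Not met: 3, 6, 7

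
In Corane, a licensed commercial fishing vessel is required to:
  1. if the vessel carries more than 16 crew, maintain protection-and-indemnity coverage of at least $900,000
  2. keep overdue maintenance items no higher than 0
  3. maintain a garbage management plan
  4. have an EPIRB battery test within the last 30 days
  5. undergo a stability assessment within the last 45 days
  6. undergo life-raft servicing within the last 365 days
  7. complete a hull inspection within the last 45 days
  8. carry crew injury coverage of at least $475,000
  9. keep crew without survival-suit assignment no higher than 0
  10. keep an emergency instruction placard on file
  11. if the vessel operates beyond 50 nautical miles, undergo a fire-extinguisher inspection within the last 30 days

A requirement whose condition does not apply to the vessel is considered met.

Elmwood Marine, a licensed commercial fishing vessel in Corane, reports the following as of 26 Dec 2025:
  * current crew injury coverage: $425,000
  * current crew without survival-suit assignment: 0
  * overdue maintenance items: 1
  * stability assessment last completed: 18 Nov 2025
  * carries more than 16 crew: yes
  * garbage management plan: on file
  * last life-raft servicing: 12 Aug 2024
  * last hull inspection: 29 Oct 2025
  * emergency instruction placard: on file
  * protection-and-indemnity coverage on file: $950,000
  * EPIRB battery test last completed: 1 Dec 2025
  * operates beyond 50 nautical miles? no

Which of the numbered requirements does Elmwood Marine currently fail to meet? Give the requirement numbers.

2, 6, 7, 8

1. condition 'carries more than 16 crew' holds; protection-and-indemnity coverage $950,000 ≥ $900,000 → met
2. overdue maintenance items 1 > 0 → not met
3. garbage management plan present → met
4. EPIRB battery test 25 days ago vs limit 30 → met
5. stability assessment 38 days ago vs limit 45 → met
6. life-raft servicing 501 days ago vs limit 365 → not met
7. hull inspection 58 days ago vs limit 45 → not met
8. crew injury coverage $425,000 < $475,000 → not met
9. crew without survival-suit assignment 0 ≤ 0 → met
10. emergency instruction placard present → met
11. condition 'operates beyond 50 nautical miles' does not hold → requirement n/a → met
Not met: 2, 6, 7, 8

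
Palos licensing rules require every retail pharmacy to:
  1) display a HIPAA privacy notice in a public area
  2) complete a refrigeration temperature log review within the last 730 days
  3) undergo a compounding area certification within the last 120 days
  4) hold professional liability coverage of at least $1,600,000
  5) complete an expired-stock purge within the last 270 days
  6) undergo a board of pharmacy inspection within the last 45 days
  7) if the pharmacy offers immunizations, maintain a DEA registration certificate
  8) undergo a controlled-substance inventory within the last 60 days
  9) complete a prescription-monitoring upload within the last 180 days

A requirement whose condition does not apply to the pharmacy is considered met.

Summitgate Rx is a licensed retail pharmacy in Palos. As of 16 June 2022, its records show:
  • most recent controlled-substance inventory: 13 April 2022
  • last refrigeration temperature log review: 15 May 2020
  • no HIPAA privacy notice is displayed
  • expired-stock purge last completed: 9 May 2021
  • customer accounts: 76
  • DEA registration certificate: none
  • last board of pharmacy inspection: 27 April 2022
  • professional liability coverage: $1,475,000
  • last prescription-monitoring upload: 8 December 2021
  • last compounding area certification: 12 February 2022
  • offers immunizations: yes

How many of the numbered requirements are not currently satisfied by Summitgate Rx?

9

1. HIPAA privacy notice absent → not met
2. refrigeration temperature log review 762 days ago vs limit 730 → not met
3. compounding area certification 124 days ago vs limit 120 → not met
4. professional liability coverage $1,475,000 < $1,600,000 → not met
5. expired-stock purge 403 days ago vs limit 270 → not met
6. board of pharmacy inspection 50 days ago vs limit 45 → not met
7. condition 'offers immunizations' holds; DEA registration certificate absent → not met
8. controlled-substance inventory 64 days ago vs limit 60 → not met
9. prescription-monitoring upload 190 days ago vs limit 180 → not met
Not met: 9 of 9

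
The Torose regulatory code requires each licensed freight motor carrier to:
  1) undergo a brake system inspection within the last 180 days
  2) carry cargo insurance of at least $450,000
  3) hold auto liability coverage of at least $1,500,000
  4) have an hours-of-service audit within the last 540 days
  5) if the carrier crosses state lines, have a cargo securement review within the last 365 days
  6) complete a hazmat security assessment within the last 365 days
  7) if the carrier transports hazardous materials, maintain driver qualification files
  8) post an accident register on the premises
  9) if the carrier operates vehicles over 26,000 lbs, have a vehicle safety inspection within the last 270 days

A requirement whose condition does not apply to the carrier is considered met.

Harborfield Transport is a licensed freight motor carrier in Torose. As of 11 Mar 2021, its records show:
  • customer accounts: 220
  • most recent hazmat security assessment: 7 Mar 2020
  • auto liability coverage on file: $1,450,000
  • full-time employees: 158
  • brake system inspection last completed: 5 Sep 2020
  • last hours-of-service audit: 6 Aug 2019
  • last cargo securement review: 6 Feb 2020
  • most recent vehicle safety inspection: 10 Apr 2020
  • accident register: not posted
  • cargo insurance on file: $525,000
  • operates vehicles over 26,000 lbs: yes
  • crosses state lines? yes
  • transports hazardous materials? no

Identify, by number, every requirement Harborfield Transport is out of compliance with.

1, 3, 4, 5, 6, 8, 9

1. brake system inspection 187 days ago vs limit 180 → not met
2. cargo insurance $525,000 ≥ $450,000 → met
3. auto liability coverage $1,450,000 < $1,500,000 → not met
4. hours-of-service audit 583 days ago vs limit 540 → not met
5. condition 'crosses state lines' holds; cargo securement review 399 days ago vs limit 365 → not met
6. hazmat security assessment 369 days ago vs limit 365 → not met
7. condition 'transports hazardous materials' does not hold → requirement n/a → met
8. accident register absent → not met
9. condition 'operates vehicles over 26,000 lbs' holds; vehicle safety inspection 335 days ago vs limit 270 → not met
Not met: 1, 3, 4, 5, 6, 8, 9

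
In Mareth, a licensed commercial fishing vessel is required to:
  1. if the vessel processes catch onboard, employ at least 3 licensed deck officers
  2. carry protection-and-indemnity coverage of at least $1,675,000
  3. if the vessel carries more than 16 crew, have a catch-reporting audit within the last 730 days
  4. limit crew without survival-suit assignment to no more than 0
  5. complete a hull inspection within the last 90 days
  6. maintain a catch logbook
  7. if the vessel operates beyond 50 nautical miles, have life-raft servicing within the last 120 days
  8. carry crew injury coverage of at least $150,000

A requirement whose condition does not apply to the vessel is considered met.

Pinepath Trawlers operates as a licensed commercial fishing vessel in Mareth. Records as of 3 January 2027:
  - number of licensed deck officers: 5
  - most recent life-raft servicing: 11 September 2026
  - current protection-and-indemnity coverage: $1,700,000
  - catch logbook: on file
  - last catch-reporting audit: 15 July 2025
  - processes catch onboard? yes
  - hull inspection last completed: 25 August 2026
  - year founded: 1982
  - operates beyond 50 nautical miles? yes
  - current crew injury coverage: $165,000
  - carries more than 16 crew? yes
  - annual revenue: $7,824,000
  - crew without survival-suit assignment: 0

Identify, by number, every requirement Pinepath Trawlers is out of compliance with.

1. condition 'processes catch onboard' holds; licensed deck officers 5 ≥ 3 → met
2. protection-and-indemnity coverage $1,700,000 ≥ $1,675,000 → met
3. condition 'carries more than 16 crew' holds; catch-reporting audit 537 days ago vs limit 730 → met
4. crew without survival-suit assignment 0 ≤ 0 → met
5. hull inspection 131 days ago vs limit 90 → not met
6. catch logbook present → met
7. condition 'operates beyond 50 nautical miles' holds; life-raft servicing 114 days ago vs limit 120 → met
8. crew injury coverage $165,000 ≥ $150,000 → met
Not met: 5

5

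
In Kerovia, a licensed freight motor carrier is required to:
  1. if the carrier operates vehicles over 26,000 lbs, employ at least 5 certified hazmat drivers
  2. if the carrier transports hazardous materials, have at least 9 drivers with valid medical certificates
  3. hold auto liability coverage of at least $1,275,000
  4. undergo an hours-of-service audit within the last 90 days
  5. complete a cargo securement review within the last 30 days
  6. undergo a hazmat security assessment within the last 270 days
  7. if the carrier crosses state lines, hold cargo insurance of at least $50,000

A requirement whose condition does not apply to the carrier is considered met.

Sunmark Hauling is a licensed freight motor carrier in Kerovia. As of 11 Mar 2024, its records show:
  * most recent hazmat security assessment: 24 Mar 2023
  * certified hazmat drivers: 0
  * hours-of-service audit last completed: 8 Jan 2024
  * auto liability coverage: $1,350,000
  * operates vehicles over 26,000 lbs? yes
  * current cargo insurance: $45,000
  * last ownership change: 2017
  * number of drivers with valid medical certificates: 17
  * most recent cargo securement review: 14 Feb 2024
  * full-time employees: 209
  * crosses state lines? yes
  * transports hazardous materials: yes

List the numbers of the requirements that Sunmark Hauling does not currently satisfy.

1. condition 'operates vehicles over 26,000 lbs' holds; certified hazmat drivers 0 < 5 → not met
2. condition 'transports hazardous materials' holds; drivers with valid medical certificates 17 ≥ 9 → met
3. auto liability coverage $1,350,000 ≥ $1,275,000 → met
4. hours-of-service audit 63 days ago vs limit 90 → met
5. cargo securement review 26 days ago vs limit 30 → met
6. hazmat security assessment 353 days ago vs limit 270 → not met
7. condition 'crosses state lines' holds; cargo insurance $45,000 < $50,000 → not met
Not met: 1, 6, 7

1, 6, 7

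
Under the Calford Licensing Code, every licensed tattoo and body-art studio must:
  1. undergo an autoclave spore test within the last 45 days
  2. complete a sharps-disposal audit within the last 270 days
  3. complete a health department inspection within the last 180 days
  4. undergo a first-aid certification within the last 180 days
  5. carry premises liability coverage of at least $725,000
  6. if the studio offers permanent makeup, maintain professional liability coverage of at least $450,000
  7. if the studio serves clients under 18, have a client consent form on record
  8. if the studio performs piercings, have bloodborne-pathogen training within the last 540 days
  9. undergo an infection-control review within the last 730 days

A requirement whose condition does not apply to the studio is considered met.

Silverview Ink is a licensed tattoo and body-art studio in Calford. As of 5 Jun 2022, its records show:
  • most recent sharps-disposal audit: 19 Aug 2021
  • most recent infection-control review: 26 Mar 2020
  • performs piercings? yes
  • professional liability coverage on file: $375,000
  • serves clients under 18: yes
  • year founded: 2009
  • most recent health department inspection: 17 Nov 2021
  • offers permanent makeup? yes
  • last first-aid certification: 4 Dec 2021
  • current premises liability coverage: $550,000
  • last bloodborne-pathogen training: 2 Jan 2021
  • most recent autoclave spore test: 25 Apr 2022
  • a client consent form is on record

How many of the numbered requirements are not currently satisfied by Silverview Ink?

6

1. autoclave spore test 41 days ago vs limit 45 → met
2. sharps-disposal audit 290 days ago vs limit 270 → not met
3. health department inspection 200 days ago vs limit 180 → not met
4. first-aid certification 183 days ago vs limit 180 → not met
5. premises liability coverage $550,000 < $725,000 → not met
6. condition 'offers permanent makeup' holds; professional liability coverage $375,000 < $450,000 → not met
7. condition 'serves clients under 18' holds; client consent form present → met
8. condition 'performs piercings' holds; bloodborne-pathogen training 519 days ago vs limit 540 → met
9. infection-control review 801 days ago vs limit 730 → not met
Not met: 6 of 9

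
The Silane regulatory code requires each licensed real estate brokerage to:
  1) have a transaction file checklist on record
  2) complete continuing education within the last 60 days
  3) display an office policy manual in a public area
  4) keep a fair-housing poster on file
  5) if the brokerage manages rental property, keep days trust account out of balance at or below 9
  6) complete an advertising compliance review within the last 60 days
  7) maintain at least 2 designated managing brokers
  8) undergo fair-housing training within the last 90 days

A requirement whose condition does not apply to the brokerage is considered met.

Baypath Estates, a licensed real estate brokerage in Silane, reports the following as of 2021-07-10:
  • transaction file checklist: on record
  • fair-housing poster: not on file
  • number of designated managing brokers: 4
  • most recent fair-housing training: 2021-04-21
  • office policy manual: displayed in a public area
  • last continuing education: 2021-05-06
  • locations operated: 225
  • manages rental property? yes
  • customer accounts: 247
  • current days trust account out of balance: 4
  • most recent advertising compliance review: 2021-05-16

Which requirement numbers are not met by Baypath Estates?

1. transaction file checklist present → met
2. continuing education 65 days ago vs limit 60 → not met
3. office policy manual present → met
4. fair-housing poster absent → not met
5. condition 'manages rental property' holds; days trust account out of balance 4 ≤ 9 → met
6. advertising compliance review 55 days ago vs limit 60 → met
7. designated managing brokers 4 ≥ 2 → met
8. fair-housing training 80 days ago vs limit 90 → met
Not met: 2, 4

2, 4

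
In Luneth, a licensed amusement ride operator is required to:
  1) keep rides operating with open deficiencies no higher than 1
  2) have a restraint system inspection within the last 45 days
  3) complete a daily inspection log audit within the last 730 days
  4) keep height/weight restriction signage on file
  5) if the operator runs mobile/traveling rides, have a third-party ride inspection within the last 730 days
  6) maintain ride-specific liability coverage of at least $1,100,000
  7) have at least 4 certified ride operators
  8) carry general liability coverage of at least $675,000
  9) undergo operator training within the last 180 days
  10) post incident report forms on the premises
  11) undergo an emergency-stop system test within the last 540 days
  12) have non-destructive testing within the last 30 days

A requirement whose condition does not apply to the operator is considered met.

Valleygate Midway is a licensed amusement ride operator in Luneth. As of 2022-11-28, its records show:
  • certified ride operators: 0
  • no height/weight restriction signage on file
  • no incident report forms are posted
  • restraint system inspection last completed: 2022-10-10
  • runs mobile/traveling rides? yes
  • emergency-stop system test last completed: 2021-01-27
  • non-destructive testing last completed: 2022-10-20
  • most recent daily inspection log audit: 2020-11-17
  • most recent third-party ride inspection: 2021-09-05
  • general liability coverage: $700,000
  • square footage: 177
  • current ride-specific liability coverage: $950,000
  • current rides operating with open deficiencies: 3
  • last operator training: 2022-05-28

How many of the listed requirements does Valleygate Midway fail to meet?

1. rides operating with open deficiencies 3 > 1 → not met
2. restraint system inspection 49 days ago vs limit 45 → not met
3. daily inspection log audit 741 days ago vs limit 730 → not met
4. height/weight restriction signage absent → not met
5. condition 'runs mobile/traveling rides' holds; third-party ride inspection 449 days ago vs limit 730 → met
6. ride-specific liability coverage $950,000 < $1,100,000 → not met
7. certified ride operators 0 < 4 → not met
8. general liability coverage $700,000 ≥ $675,000 → met
9. operator training 184 days ago vs limit 180 → not met
10. incident report forms absent → not met
11. emergency-stop system test 670 days ago vs limit 540 → not met
12. non-destructive testing 39 days ago vs limit 30 → not met
Not met: 10 of 12

10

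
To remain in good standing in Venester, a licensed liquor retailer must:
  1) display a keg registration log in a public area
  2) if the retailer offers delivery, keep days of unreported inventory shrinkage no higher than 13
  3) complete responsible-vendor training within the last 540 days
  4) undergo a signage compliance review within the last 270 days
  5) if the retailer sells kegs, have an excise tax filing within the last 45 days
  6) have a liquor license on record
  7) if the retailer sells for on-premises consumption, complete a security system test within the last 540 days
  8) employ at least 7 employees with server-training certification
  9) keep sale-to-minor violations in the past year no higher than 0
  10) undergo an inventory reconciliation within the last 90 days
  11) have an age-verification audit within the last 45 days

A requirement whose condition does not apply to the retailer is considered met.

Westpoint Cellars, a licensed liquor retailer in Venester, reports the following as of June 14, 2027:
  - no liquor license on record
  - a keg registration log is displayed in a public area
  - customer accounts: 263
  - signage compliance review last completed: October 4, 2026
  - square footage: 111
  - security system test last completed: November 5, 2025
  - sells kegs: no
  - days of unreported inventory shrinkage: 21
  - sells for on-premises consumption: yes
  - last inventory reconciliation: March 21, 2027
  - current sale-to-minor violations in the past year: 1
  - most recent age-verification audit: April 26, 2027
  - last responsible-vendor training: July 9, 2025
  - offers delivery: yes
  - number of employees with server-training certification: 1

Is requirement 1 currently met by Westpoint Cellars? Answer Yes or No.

Yes

1. keg registration log present → met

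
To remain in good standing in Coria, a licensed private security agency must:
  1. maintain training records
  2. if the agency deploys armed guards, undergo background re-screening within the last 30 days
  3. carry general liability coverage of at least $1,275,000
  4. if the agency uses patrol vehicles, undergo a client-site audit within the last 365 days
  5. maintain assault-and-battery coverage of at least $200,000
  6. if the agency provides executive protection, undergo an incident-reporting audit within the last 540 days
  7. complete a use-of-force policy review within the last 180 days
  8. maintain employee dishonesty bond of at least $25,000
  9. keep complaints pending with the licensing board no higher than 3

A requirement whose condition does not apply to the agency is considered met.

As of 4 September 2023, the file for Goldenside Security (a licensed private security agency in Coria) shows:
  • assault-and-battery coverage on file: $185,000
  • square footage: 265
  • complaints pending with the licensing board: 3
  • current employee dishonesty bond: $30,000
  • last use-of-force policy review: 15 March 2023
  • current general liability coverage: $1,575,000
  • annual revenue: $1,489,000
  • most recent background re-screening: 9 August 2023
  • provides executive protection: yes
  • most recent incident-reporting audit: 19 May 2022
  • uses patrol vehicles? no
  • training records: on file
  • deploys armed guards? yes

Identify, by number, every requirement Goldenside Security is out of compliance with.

1. training records present → met
2. condition 'deploys armed guards' holds; background re-screening 26 days ago vs limit 30 → met
3. general liability coverage $1,575,000 ≥ $1,275,000 → met
4. condition 'uses patrol vehicles' does not hold → requirement n/a → met
5. assault-and-battery coverage $185,000 < $200,000 → not met
6. condition 'provides executive protection' holds; incident-reporting audit 473 days ago vs limit 540 → met
7. use-of-force policy review 173 days ago vs limit 180 → met
8. employee dishonesty bond $30,000 ≥ $25,000 → met
9. complaints pending with the licensing board 3 ≤ 3 → met
Not met: 5

5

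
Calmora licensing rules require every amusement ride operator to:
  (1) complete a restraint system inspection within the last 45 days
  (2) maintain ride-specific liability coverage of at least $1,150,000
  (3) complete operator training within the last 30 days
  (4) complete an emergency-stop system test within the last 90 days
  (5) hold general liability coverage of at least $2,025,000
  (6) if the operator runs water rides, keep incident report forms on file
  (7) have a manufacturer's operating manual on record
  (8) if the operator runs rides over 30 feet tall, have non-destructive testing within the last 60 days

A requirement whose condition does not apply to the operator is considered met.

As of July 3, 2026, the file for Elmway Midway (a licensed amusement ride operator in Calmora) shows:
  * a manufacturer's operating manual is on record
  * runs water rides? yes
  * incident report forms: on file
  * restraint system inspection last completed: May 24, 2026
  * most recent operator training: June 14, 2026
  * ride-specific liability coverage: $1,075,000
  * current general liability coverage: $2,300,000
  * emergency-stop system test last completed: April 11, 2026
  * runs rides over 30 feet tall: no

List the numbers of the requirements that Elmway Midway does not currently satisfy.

2

1. restraint system inspection 40 days ago vs limit 45 → met
2. ride-specific liability coverage $1,075,000 < $1,150,000 → not met
3. operator training 19 days ago vs limit 30 → met
4. emergency-stop system test 83 days ago vs limit 90 → met
5. general liability coverage $2,300,000 ≥ $2,025,000 → met
6. condition 'runs water rides' holds; incident report forms present → met
7. manufacturer's operating manual present → met
8. condition 'runs rides over 30 feet tall' does not hold → requirement n/a → met
Not met: 2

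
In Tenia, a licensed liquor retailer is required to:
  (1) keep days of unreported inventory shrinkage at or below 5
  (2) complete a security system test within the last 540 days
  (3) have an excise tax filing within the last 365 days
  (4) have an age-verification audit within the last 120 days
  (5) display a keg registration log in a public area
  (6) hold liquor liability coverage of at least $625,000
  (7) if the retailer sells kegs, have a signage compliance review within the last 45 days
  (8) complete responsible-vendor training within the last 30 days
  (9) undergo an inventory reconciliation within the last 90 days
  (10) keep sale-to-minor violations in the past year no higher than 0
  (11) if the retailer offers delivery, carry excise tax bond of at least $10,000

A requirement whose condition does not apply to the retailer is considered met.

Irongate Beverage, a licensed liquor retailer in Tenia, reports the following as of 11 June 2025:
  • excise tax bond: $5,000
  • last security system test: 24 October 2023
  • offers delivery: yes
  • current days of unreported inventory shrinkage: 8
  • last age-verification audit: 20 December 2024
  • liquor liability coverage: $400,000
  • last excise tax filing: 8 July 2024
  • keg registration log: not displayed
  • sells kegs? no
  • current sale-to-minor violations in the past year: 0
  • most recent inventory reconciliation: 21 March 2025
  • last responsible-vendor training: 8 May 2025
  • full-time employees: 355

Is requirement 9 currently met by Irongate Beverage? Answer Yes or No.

9. inventory reconciliation 82 days ago vs limit 90 → met

Yes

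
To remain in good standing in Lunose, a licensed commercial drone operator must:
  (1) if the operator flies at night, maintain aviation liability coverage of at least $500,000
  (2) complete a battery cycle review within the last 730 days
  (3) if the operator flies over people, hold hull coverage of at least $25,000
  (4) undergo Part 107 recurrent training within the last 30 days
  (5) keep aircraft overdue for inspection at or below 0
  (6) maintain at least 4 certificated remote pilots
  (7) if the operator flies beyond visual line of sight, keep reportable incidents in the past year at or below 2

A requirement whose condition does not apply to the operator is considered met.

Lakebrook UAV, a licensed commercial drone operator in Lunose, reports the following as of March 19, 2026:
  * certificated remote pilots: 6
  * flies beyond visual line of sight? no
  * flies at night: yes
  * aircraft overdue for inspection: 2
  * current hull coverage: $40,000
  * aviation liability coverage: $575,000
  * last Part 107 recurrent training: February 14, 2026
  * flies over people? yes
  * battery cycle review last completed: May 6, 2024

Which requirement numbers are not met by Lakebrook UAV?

1. condition 'flies at night' holds; aviation liability coverage $575,000 ≥ $500,000 → met
2. battery cycle review 682 days ago vs limit 730 → met
3. condition 'flies over people' holds; hull coverage $40,000 ≥ $25,000 → met
4. Part 107 recurrent training 33 days ago vs limit 30 → not met
5. aircraft overdue for inspection 2 > 0 → not met
6. certificated remote pilots 6 ≥ 4 → met
7. condition 'flies beyond visual line of sight' does not hold → requirement n/a → met
Not met: 4, 5

4, 5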